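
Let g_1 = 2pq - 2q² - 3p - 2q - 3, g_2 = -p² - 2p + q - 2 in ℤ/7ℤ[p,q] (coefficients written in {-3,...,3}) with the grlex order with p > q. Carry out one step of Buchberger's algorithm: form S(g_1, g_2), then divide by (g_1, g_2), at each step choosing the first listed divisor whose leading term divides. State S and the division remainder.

S(g_1, g_2) = -pq² + 2p² - 3pq + q² + 2p - 2q; remainder on division = -q³ - q² + q - 2.

lcm(LM(g_1), LM(g_2)) = p²q.
S = (lcm/LT(g_1))·g_1 − (lcm/LT(g_2))·g_2 = -pq² + 2p² - 3pq + q² + 2p - 2q.
Reduce S modulo (g_1, g_2) in that order:
  leading term pq²: subtract (3q)·g_1 from -pq² + 2p² - 3pq + q² + 2p - 2q → -q³ + 2p² - pq + 2p
  leading term q³: no divisor's leading term divides it; move -q³ to the remainder.
  leading term p²: subtract (-2)·g_2 from 2p² - pq + 2p → -pq - 2p + 2q + 3
  leading term pq: subtract (3)·g_1 from -pq - 2p + 2q + 3 → -q² + q - 2
  leading term q²: no divisor's leading term divides it; move -q² to the remainder.
  leading term q: no divisor's leading term divides it; move q to the remainder.
  leading term 1: no divisor's leading term divides it; move -2 to the remainder.
The remainder -q³ - q² + q - 2 is nonzero, so it would be added as the next basis element.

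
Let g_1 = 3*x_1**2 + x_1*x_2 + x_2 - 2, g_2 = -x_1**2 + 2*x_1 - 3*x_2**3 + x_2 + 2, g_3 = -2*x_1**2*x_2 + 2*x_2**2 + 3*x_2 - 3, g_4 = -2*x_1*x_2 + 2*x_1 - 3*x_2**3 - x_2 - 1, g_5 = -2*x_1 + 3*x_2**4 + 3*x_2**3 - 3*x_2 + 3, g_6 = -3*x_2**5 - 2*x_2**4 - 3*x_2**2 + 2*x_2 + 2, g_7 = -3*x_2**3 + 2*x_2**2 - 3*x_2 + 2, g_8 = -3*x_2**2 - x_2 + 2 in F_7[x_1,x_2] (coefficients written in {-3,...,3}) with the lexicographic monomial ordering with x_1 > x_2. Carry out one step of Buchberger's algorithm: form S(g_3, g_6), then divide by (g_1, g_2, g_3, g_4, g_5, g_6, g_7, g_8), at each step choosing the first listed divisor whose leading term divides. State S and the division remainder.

S(g_3, g_6) = -3*x_1**2*x_2**4 - x_1**2*x_2**2 + 3*x_1**2*x_2 + 3*x_1**2 - x_2**6 + 2*x_2**5 - 2*x_2**4; remainder on division = x_2 - 3.

lcm(LM(g_3), LM(g_6)) = x_1**2*x_2**5.
S = (lcm/LT(g_3))·g_3 − (lcm/LT(g_6))·g_6 = -3*x_1**2*x_2**4 - x_1**2*x_2**2 + 3*x_1**2*x_2 + 3*x_1**2 - x_2**6 + 2*x_2**5 - 2*x_2**4.
Reduce S modulo (g_1, g_2, g_3, g_4, g_5, g_6, g_7, g_8) in that order:
  leading term x_1**2*x_2**4: subtract (-x_2**4)·g_1 from -3*x_1**2*x_2**4 - x_1**2*x_2**2 + 3*x_1**2*x_2 + 3*x_1**2 - x_2**6 + 2*x_2**5 - 2*x_2**4 → -x_1**2*x_2**2 + 3*x_1**2*x_2 + 3*x_1**2 + x_1*x_2**5 - x_2**6 + 3*x_2**5 + 3*x_2**4
  leading term x_1**2*x_2**2: subtract (2*x_2**2)·g_1 from -x_1**2*x_2**2 + 3*x_1**2*x_2 + 3*x_1**2 + x_1*x_2**5 - x_2**6 + 3*x_2**5 + 3*x_2**4 → 3*x_1**2*x_2 + 3*x_1**2 + x_1*x_2**5 - 2*x_1*x_2**3 - x_2**6 + 3*x_2**5 + 3*x_2**4 - 2*x_2**3 - 3*x_2**2
  leading term x_1**2*x_2: subtract (x_2)·g_1 from 3*x_1**2*x_2 + 3*x_1**2 + x_1*x_2**5 - 2*x_1*x_2**3 - x_2**6 + 3*x_2**5 + 3*x_2**4 - 2*x_2**3 - 3*x_2**2 → 3*x_1**2 + x_1*x_2**5 - 2*x_1*x_2**3 - x_1*x_2**2 - x_2**6 + 3*x_2**5 + 3*x_2**4 - 2*x_2**3 + 3*x_2**2 + 2*x_2
  leading term x_1**2: subtract (1)·g_1 from 3*x_1**2 + x_1*x_2**5 - 2*x_1*x_2**3 - x_1*x_2**2 - x_2**6 + 3*x_2**5 + 3*x_2**4 - 2*x_2**3 + 3*x_2**2 + 2*x_2 → x_1*x_2**5 - 2*x_1*x_2**3 - x_1*x_2**2 - x_1*x_2 - x_2**6 + 3*x_2**5 + 3*x_2**4 - 2*x_2**3 + 3*x_2**2 + x_2 + 2
  leading term x_1*x_2**5: subtract (3*x_2**4)·g_4 from x_1*x_2**5 - 2*x_1*x_2**3 - x_1*x_2**2 - x_1*x_2 - x_2**6 + 3*x_2**5 + 3*x_2**4 - 2*x_2**3 + 3*x_2**2 + x_2 + 2 → x_1*x_2**4 - 2*x_1*x_2**3 - x_1*x_2**2 - x_1*x_2 + 2*x_2**7 - x_2**6 - x_2**5 - x_2**4 - 2*x_2**3 + 3*x_2**2 + x_2 + 2
  leading term x_1*x_2**4: subtract (3*x_2**3)·g_4 from x_1*x_2**4 - 2*x_1*x_2**3 - x_1*x_2**2 - x_1*x_2 + 2*x_2**7 - x_2**6 - x_2**5 - x_2**4 - 2*x_2**3 + 3*x_2**2 + x_2 + 2 → -x_1*x_2**3 - x_1*x_2**2 - x_1*x_2 + 2*x_2**7 + x_2**6 - x_2**5 + 2*x_2**4 + x_2**3 + 3*x_2**2 + x_2 + 2
  leading term x_1*x_2**3: subtract (-3*x_2**2)·g_4 from -x_1*x_2**3 - x_1*x_2**2 - x_1*x_2 + 2*x_2**7 + x_2**6 - x_2**5 + 2*x_2**4 + x_2**3 + 3*x_2**2 + x_2 + 2 → -2*x_1*x_2**2 - x_1*x_2 + 2*x_2**7 + x_2**6 - 3*x_2**5 + 2*x_2**4 - 2*x_2**3 + x_2 + 2
  leading term x_1*x_2**2: subtract (x_2)·g_4 from -2*x_1*x_2**2 - x_1*x_2 + 2*x_2**7 + x_2**6 - 3*x_2**5 + 2*x_2**4 - 2*x_2**3 + x_2 + 2 → -3*x_1*x_2 + 2*x_2**7 + x_2**6 - 3*x_2**5 - 2*x_2**4 - 2*x_2**3 + x_2**2 + 2*x_2 + 2
  leading term x_1*x_2: subtract (-2)·g_4 from -3*x_1*x_2 + 2*x_2**7 + x_2**6 - 3*x_2**5 - 2*x_2**4 - 2*x_2**3 + x_2**2 + 2*x_2 + 2 → -3*x_1 + 2*x_2**7 + x_2**6 - 3*x_2**5 - 2*x_2**4 - x_2**3 + x_2**2
  leading term x_1: subtract (-2)·g_5 from -3*x_1 + 2*x_2**7 + x_2**6 - 3*x_2**5 - 2*x_2**4 - x_2**3 + x_2**2 → 2*x_2**7 + x_2**6 - 3*x_2**5 - 3*x_2**4 - 2*x_2**3 + x_2**2 + x_2 - 1
  leading term x_2**7: subtract (-3*x_2**2)·g_6 from 2*x_2**7 + x_2**6 - 3*x_2**5 - 3*x_2**4 - 2*x_2**3 + x_2**2 + x_2 - 1 → 2*x_2**6 - 3*x_2**5 + 2*x_2**4 - 3*x_2**3 + x_2 - 1
  leading term x_2**6: subtract (-3*x_2)·g_6 from 2*x_2**6 - 3*x_2**5 + 2*x_2**4 - 3*x_2**3 + x_2 - 1 → -2*x_2**5 + 2*x_2**4 + 2*x_2**3 - x_2**2 - 1
  leading term x_2**5: subtract (3)·g_6 from -2*x_2**5 + 2*x_2**4 + 2*x_2**3 - x_2**2 - 1 → x_2**4 + 2*x_2**3 + x_2**2 + x_2
  leading term x_2**4: subtract (2*x_2)·g_7 from x_2**4 + 2*x_2**3 + x_2**2 + x_2 → -2*x_2**3 - 3*x_2
  leading term x_2**3: subtract (3)·g_7 from -2*x_2**3 - 3*x_2 → x_2**2 - x_2 + 1
  leading term x_2**2: subtract (2)·g_8 from x_2**2 - x_2 + 1 → x_2 - 3
  leading term x_2: no divisor's leading term divides it; move x_2 to the remainder.
  leading term 1: no divisor's leading term divides it; move -3 to the remainder.
The remainder x_2 - 3 is nonzero, so it would be added as the next basis element.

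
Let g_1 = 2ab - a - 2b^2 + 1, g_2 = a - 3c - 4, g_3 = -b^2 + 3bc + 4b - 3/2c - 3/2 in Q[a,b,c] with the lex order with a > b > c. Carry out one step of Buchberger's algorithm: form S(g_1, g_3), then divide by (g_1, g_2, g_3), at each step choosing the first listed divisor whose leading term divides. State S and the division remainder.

S(g_1, g_3) = 3abc + 7/2ab - 3/2ac - 3/2a - b^3 + 1/2b; remainder on division = 0.

lcm(LM(g_1), LM(g_3)) = ab^2.
S = (lcm/LT(g_1))·g_1 − (lcm/LT(g_3))·g_3 = 3abc + 7/2ab - 3/2ac - 3/2a - b^3 + 1/2b.
Reduce S modulo (g_1, g_2, g_3) in that order:
  leading term abc: subtract (3/2c)·g_1 from 3abc + 7/2ab - 3/2ac - 3/2a - b^3 + 1/2b → 7/2ab - 3/2a - b^3 + 3b^2c + 1/2b - 3/2c
  leading term ab: subtract (7/4)·g_1 from 7/2ab - 3/2a - b^3 + 3b^2c + 1/2b - 3/2c → 1/4a - b^3 + 3b^2c + 7/2b^2 + 1/2b - 3/2c - 7/4
  leading term a: subtract (1/4)·g_2 from 1/4a - b^3 + 3b^2c + 7/2b^2 + 1/2b - 3/2c - 7/4 → -b^3 + 3b^2c + 7/2b^2 + 1/2b - 3/4c - 3/4
  leading term b^3: subtract (b)·g_3 from -b^3 + 3b^2c + 7/2b^2 + 1/2b - 3/4c - 3/4 → -1/2b^2 + 3/2bc + 2b - 3/4c - 3/4
  leading term b^2: subtract (1/2)·g_3 from -1/2b^2 + 3/2bc + 2b - 3/4c - 3/4 → 0
The remainder is 0, so this S-polynomial contributes no new basis element.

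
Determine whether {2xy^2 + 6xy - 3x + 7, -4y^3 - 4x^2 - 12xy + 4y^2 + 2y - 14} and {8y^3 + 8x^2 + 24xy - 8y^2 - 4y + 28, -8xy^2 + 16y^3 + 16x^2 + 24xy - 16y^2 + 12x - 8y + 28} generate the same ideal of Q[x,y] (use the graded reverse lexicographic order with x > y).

Since reduced Gröbner bases are canonical representatives of ideals under a given ordering, it suffices to compute and compare them.
Buchberger on the first generating set:
f_1 = 2xy^2 + 6xy - 3x + 7, LT = xy^2.
f_2 = -4y^3 - 4x^2 - 12xy + 4y^2 + 2y - 14, LT = y^3.

S(f_1,f_2): lcm = xy^3. S = -x^3 - 3x^2y + 4xy^2 - xy - 7/2x + 7/2y.
  leading term x^3: no divisor's leading term divides it; move -x^3 to the remainder.
  leading term x^2y: no divisor's leading term divides it; move -3x^2y to the remainder.
  leading term xy^2: subtract (2)·f_1 from 4xy^2 - xy - 7/2x + 7/2y → -13xy + 5/2x + 7/2y - 14
  leading term xy: no divisor's leading term divides it; move -13xy to the remainder.
  leading term x: no divisor's leading term divides it; move 5/2x to the remainder.
  leading term y: no divisor's leading term divides it; move 7/2y to the remainder.
  leading term 1: no divisor's leading term divides it; move -14 to the remainder.
  remainder -x^3 - 3x^2y - 13xy + 5/2x + 7/2y - 14 ≠ 0; add g_3 = -x^3 - 3x^2y - 13xy + 5/2x + 7/2y - 14 to the basis.

S(f_1,g_3): lcm = x^3y^2. S = -3x^2y^3 + 3x^3y - 13xy^3 - 3/2x^3 + 5/2xy^2 + 7/2y^3 + 7/2x^2 - 14y^2.
  leading term x^2y^3: subtract (-3/2xy)·f_1 from -3x^2y^3 + 3x^3y - 13xy^3 - 3/2x^3 + 5/2xy^2 + 7/2y^3 + 7/2x^2 - 14y^2 → 3x^3y + 9x^2y^2 - 13xy^3 - 3/2x^3 - 9/2x^2y + 5/2xy^2 + 7/2y^3 + 7/2x^2 + 21/2xy - 14y^2
  leading term x^3y: subtract (-3y)·g_3 from 3x^3y + 9x^2y^2 - 13xy^3 - 3/2x^3 - 9/2x^2y + 5/2xy^2 + 7/2y^3 + 7/2x^2 + 21/2xy - 14y^2 → -13xy^3 - 3/2x^3 - 9/2x^2y - 73/2xy^2 + 7/2y^3 + 7/2x^2 + 18xy - 7/2y^2 - 42y
  leading term xy^3: subtract (-13/2y)·f_1 from -13xy^3 - 3/2x^3 - 9/2x^2y - 73/2xy^2 + 7/2y^3 + 7/2x^2 + 18xy - 7/2y^2 - 42y → -3/2x^3 - 9/2x^2y + 5/2xy^2 + 7/2y^3 + 7/2x^2 - 3/2xy - 7/2y^2 + 7/2y
  leading term x^3: subtract (3/2)·g_3 from -3/2x^3 - 9/2x^2y + 5/2xy^2 + 7/2y^3 + 7/2x^2 - 3/2xy - 7/2y^2 + 7/2y → 5/2xy^2 + 7/2y^3 + 7/2x^2 + 18xy - 7/2y^2 - 15/4x - 7/4y + 21
  leading term xy^2: subtract (5/4)·f_1 from 5/2xy^2 + 7/2y^3 + 7/2x^2 + 18xy - 7/2y^2 - 15/4x - 7/4y + 21 → 7/2y^3 + 7/2x^2 + 21/2xy - 7/2y^2 - 7/4y + 49/4
  leading term y^3: subtract (-7/8)·f_2 from 7/2y^3 + 7/2x^2 + 21/2xy - 7/2y^2 - 7/4y + 49/4 → 0
  remainder 0.

S(f_2,g_3): leading monomials are coprime, so the S-polynomial reduces to 0 (Buchberger's first criterion).
Every S-polynomial of the final basis reduces to 0, so we have a Gröbner basis.
Inter-reduce: drop elements whose leading term is divisible by another's, tail-reduce, and make monic.
Reduced Gröbner basis: {x^3 + 3x^2y + 13xy - 5/2x - 7/2y + 14, xy^2 + 3xy - 3/2x + 7/2, y^3 + x^2 + 3xy - y^2 - 1/2y + 7/2}.

Buchberger on the second generating set:
h_1 = 8y^3 + 8x^2 + 24xy - 8y^2 - 4y + 28, LT = y^3.
h_2 = -8xy^2 + 16y^3 + 16x^2 + 24xy - 16y^2 + 12x - 8y + 28, LT = xy^2.

S(h_1,h_2): lcm = xy^3. S = 2y^4 + x^3 + 5x^2y + 2xy^2 - 2y^3 + xy - y^2 + 7/2x + 7/2y.
  leading term y^4: subtract (1/4y)·h_1 from 2y^4 + x^3 + 5x^2y + 2xy^2 - 2y^3 + xy - y^2 + 7/2x + 7/2y → x^3 + 3x^2y - 4xy^2 + xy + 7/2x - 7/2y
  leading term x^3: no divisor's leading term divides it; move x^3 to the remainder.
  leading term x^2y: no divisor's leading term divides it; move 3x^2y to the remainder.
  leading term xy^2: subtract (1/2)·h_2 from -4xy^2 + xy + 7/2x - 7/2y → -8y^3 - 8x^2 - 11xy + 8y^2 - 5/2x + 1/2y - 14
  leading term y^3: subtract (-1)·h_1 from -8y^3 - 8x^2 - 11xy + 8y^2 - 5/2x + 1/2y - 14 → 13xy - 5/2x - 7/2y + 14
  leading term xy: no divisor's leading term divides it; move 13xy to the remainder.
  leading term x: no divisor's leading term divides it; move -5/2x to the remainder.
  leading term y: no divisor's leading term divides it; move -7/2y to the remainder.
  leading term 1: no divisor's leading term divides it; move 14 to the remainder.
  remainder x^3 + 3x^2y + 13xy - 5/2x - 7/2y + 14 ≠ 0; add k_3 = x^3 + 3x^2y + 13xy - 5/2x - 7/2y + 14 to the basis.

S(h_1,k_3): leading monomials are coprime, so the S-polynomial reduces to 0 (Buchberger's first criterion).
S(h_2,k_3): lcm = x^3y^2. S = -5x^2y^3 - 2x^4 - 3x^3y + 2x^2y^2 - 13xy^3 - 3/2x^3 + x^2y + 5/2xy^2 + 7/2y^3 - 7/2x^2 - 14y^2.
  leading term x^2y^3: subtract (-5/8x^2)·h_1 from -5x^2y^3 - 2x^4 - 3x^3y + 2x^2y^2 - 13xy^3 - 3/2x^3 + x^2y + 5/2xy^2 + 7/2y^3 - 7/2x^2 - 14y^2 → 3x^4 + 12x^3y - 3x^2y^2 - 13xy^3 - 3/2x^3 - 3/2x^2y + 5/2xy^2 + 7/2y^3 + 14x^2 - 14y^2
  leading term x^4: subtract (3x)·k_3 from 3x^4 + 12x^3y - 3x^2y^2 - 13xy^3 - 3/2x^3 - 3/2x^2y + 5/2xy^2 + 7/2y^3 + 14x^2 - 14y^2 → 3x^3y - 3x^2y^2 - 13xy^3 - 3/2x^3 - 81/2x^2y + 5/2xy^2 + 7/2y^3 + 43/2x^2 + 21/2xy - 14y^2 - 42x
  leading term x^3y: subtract (3y)·k_3 from 3x^3y - 3x^2y^2 - 13xy^3 - 3/2x^3 - 81/2x^2y + 5/2xy^2 + 7/2y^3 + 43/2x^2 + 21/2xy - 14y^2 - 42x → -12x^2y^2 - 13xy^3 - 3/2x^3 - 81/2x^2y - 73/2xy^2 + 7/2y^3 + 43/2x^2 + 18xy - 7/2y^2 - 42x - 42y
  leading term x^2y^2: subtract (3/2x)·h_2 from -12x^2y^2 - 13xy^3 - 3/2x^3 - 81/2x^2y - 73/2xy^2 + 7/2y^3 + 43/2x^2 + 18xy - 7/2y^2 - 42x - 42y → -37xy^3 - 51/2x^3 - 153/2x^2y - 25/2xy^2 + 7/2y^3 + 7/2x^2 + 30xy - 7/2y^2 - 84x - 42y
  leading term xy^3: subtract (-37/8x)·h_1 from -37xy^3 - 51/2x^3 - 153/2x^2y - 25/2xy^2 + 7/2y^3 + 7/2x^2 + 30xy - 7/2y^2 - 84x - 42y → 23/2x^3 + 69/2x^2y - 99/2xy^2 + 7/2y^3 + 7/2x^2 + 23/2xy - 7/2y^2 + 91/2x - 42y
  leading term x^3: subtract (23/2)·k_3 from 23/2x^3 + 69/2x^2y - 99/2xy^2 + 7/2y^3 + 7/2x^2 + 23/2xy - 7/2y^2 + 91/2x - 42y → -99/2xy^2 + 7/2y^3 + 7/2x^2 - 138xy - 7/2y^2 + 297/4x - 7/4y - 161
  leading term xy^2: subtract (99/16)·h_2 from -99/2xy^2 + 7/2y^3 + 7/2x^2 - 138xy - 7/2y^2 + 297/4x - 7/4y - 161 → -191/2y^3 - 191/2x^2 - 573/2xy + 191/2y^2 + 191/4y - 1337/4
  leading term y^3: subtract (-191/16)·h_1 from -191/2y^3 - 191/2x^2 - 573/2xy + 191/2y^2 + 191/4y - 1337/4 → 0
  remainder 0.

Every S-polynomial of the final basis reduces to 0, so we have a Gröbner basis.
Inter-reduce: drop elements whose leading term is divisible by another's, tail-reduce, and make monic.
Reduced Gröbner basis: {x^3 + 3x^2y + 13xy - 5/2x - 7/2y + 14, xy^2 + 3xy - 3/2x + 7/2, y^3 + x^2 + 3xy - y^2 - 1/2y + 7/2}.

Same reduced basis, so the two generating sets span the same ideal.

Yes, the ideals are equal.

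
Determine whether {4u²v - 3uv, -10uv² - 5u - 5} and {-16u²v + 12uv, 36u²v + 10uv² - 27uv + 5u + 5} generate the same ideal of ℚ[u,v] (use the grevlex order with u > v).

Yes, the ideals are equal.

Since reduced Gröbner bases are canonical representatives of ideals under a given ordering, it suffices to compute and compare them.
Buchberger on the first generating set:
f_1 = 4u²v - 3uv, LT = u²v.
f_2 = -10uv² - 5u - 5, LT = uv².

S(f_1,f_2): lcm = u²v². S = -¾uv² - ½u² - ½u.
  leading term uv²: subtract (3/40)·f_2 from -¾uv² - ½u² - ½u → -½u² - ⅛u + ⅜
  leading term u²: no divisor's leading term divides it; move -½u² to the remainder.
  leading term u: no divisor's leading term divides it; move -⅛u to the remainder.
  leading term 1: no divisor's leading term divides it; move ⅜ to the remainder.
  remainder -½u² - ⅛u + ⅜ ≠ 0; add g_3 = -½u² - ⅛u + ⅜ to the basis.

S(f_1,g_3): lcm = u²v. S = -uv + ¾v.
  leading term uv: no divisor's leading term divides it; move -uv to the remainder.
  leading term v: no divisor's leading term divides it; move ¾v to the remainder.
  remainder -uv + ¾v ≠ 0; add g_4 = -uv + ¾v to the basis.

S(f_2,g_3): lcm = u²v². S = -¼uv² + ½u² + ¾v² + ½u.
  leading term uv²: subtract (1/40)·f_2 from -¼uv² + ½u² + ¾v² + ½u → ½u² + ¾v² + ⅝u + ⅛
  leading term u²: subtract (-1)·g_3 from ½u² + ¾v² + ⅝u + ⅛ → ¾v² + ½u + ½
  leading term v²: no divisor's leading term divides it; move ¾v² to the remainder.
  leading term u: no divisor's leading term divides it; move ½u to the remainder.
  leading term 1: no divisor's leading term divides it; move ½ to the remainder.
  remainder ¾v² + ½u + ½ ≠ 0; add g_5 = ¾v² + ½u + ½ to the basis.

S(f_1,g_4): lcm = u²v. S = 0.
  remainder 0.

S(f_2,g_4): lcm = uv². S = ¾v² + ½u + ½.
  leading term v²: subtract (1)·g_5 from ¾v² + ½u + ½ → 0
  remainder 0.

S(g_3,g_4): lcm = u²v. S = uv - ¾v.
  leading term uv: subtract (-1)·g_4 from uv - ¾v → 0
  remainder 0.

S(f_1,g_5): lcm = u²v². S = -⅔u³ - ¾uv² - ⅔u².
  leading term u³: subtract (4/3u)·g_3 from -⅔u³ - ¾uv² - ⅔u² → -¾uv² - ½u² - ½u
  leading term uv²: subtract (3/40)·f_2 from -¾uv² - ½u² - ½u → -½u² - ⅛u + ⅜
  leading term u²: subtract (1)·g_3 from -½u² - ⅛u + ⅜ → 0
  remainder 0.

S(f_2,g_5): lcm = uv². S = -⅔u² - ⅙u + ½.
  leading term u²: subtract (4/3)·g_3 from -⅔u² - ⅙u + ½ → 0
  remainder 0.

S(g_3,g_5): leading monomials are coprime, so the S-polynomial reduces to 0 (Buchberger's first criterion).
S(g_4,g_5): lcm = uv². S = -⅔u² - ¾v² - ⅔u.
  leading term u²: subtract (4/3)·g_3 from -⅔u² - ¾v² - ⅔u → -¾v² - ½u - ½
  leading term v²: subtract (-1)·g_5 from -¾v² - ½u - ½ → 0
  remainder 0.

Every S-polynomial of the final basis reduces to 0, so we have a Gröbner basis.
Inter-reduce: drop elements whose leading term is divisible by another's, tail-reduce, and make monic.
Reduced Gröbner basis: {u² + ¼u - ¾, uv - ¾v, v² + ⅔u + ⅔}.

Buchberger on the second generating set:
h_1 = -16u²v + 12uv, LT = u²v.
h_2 = 36u²v + 10uv² - 27uv + 5u + 5, LT = u²v.

S(h_1,h_2): lcm = u²v. S = -5/18uv² - 5/36u - 5/36.
  leading term uv²: no divisor's leading term divides it; move -5/18uv² to the remainder.
  leading term u: no divisor's leading term divides it; move -5/36u to the remainder.
  leading term 1: no divisor's leading term divides it; move -5/36 to the remainder.
  remainder -5/18uv² - 5/36u - 5/36 ≠ 0; add k_3 = -5/18uv² - 5/36u - 5/36 to the basis.

S(h_1,k_3): lcm = u²v². S = -¾uv² - ½u² - ½u.
  leading term uv²: subtract (27/10)·k_3 from -¾uv² - ½u² - ½u → -½u² - ⅛u + ⅜
  leading term u²: no divisor's leading term divides it; move -½u² to the remainder.
  leading term u: no divisor's leading term divides it; move -⅛u to the remainder.
  leading term 1: no divisor's leading term divides it; move ⅜ to the remainder.
  remainder -½u² - ⅛u + ⅜ ≠ 0; add k_4 = -½u² - ⅛u + ⅜ to the basis.

S(h_2,k_3): lcm = u²v². S = 5/18uv³ - ¾uv² - ½u² + 5/36uv - ½u + 5/36v.
  leading term uv³: subtract (-v)·k_3 from 5/18uv³ - ¾uv² - ½u² + 5/36uv - ½u + 5/36v → -¾uv² - ½u² - ½u
  leading term uv²: subtract (27/10)·k_3 from -¾uv² - ½u² - ½u → -½u² - ⅛u + ⅜
  leading term u²: subtract (1)·k_4 from -½u² - ⅛u + ⅜ → 0
  remainder 0.

S(h_1,k_4): lcm = u²v. S = -uv + ¾v.
  leading term uv: no divisor's leading term divides it; move -uv to the remainder.
  leading term v: no divisor's leading term divides it; move ¾v to the remainder.
  remainder -uv + ¾v ≠ 0; add k_5 = -uv + ¾v to the basis.

S(h_2,k_4): lcm = u²v. S = 5/18uv² - uv + 5/36u + ¾v + 5/36.
  leading term uv²: subtract (-1)·k_3 from 5/18uv² - uv + 5/36u + ¾v + 5/36 → -uv + ¾v
  leading term uv: subtract (1)·k_5 from -uv + ¾v → 0
  remainder 0.

S(k_3,k_4): lcm = u²v². S = -¼uv² + ½u² + ¾v² + ½u.
  leading term uv²: subtract (9/10)·k_3 from -¼uv² + ½u² + ¾v² + ½u → ½u² + ¾v² + ⅝u + ⅛
  leading term u²: subtract (-1)·k_4 from ½u² + ¾v² + ⅝u + ⅛ → ¾v² + ½u + ½
  leading term v²: no divisor's leading term divides it; move ¾v² to the remainder.
  leading term u: no divisor's leading term divides it; move ½u to the remainder.
  leading term 1: no divisor's leading term divides it; move ½ to the remainder.
  remainder ¾v² + ½u + ½ ≠ 0; add k_6 = ¾v² + ½u + ½ to the basis.

S(h_1,k_5): lcm = u²v. S = 0.
  remainder 0.

S(h_2,k_5): lcm = u²v. S = 5/18uv² + 5/36u + 5/36.
  leading term uv²: subtract (-1)·k_3 from 5/18uv² + 5/36u + 5/36 → 0
  remainder 0.

S(k_3,k_5): lcm = uv². S = ¾v² + ½u + ½.
  leading term v²: subtract (1)·k_6 from ¾v² + ½u + ½ → 0
  remainder 0.

S(k_4,k_5): lcm = u²v. S = uv - ¾v.
  leading term uv: subtract (-1)·k_5 from uv - ¾v → 0
  remainder 0.

S(h_1,k_6): lcm = u²v². S = -⅔u³ - ¾uv² - ⅔u².
  leading term u³: subtract (4/3u)·k_4 from -⅔u³ - ¾uv² - ⅔u² → -¾uv² - ½u² - ½u
  leading term uv²: subtract (27/10)·k_3 from -¾uv² - ½u² - ½u → -½u² - ⅛u + ⅜
  leading term u²: subtract (1)·k_4 from -½u² - ⅛u + ⅜ → 0
  remainder 0.

S(h_2,k_6): lcm = u²v². S = 5/18uv³ - ⅔u³ - ¾uv² - ⅔u² + 5/36uv + 5/36v.
  leading term uv³: subtract (-v)·k_3 from 5/18uv³ - ⅔u³ - ¾uv² - ⅔u² + 5/36uv + 5/36v → -⅔u³ - ¾uv² - ⅔u²
  leading term u³: subtract (4/3u)·k_4 from -⅔u³ - ¾uv² - ⅔u² → -¾uv² - ½u² - ½u
  leading term uv²: subtract (27/10)·k_3 from -¾uv² - ½u² - ½u → -½u² - ⅛u + ⅜
  leading term u²: subtract (1)·k_4 from -½u² - ⅛u + ⅜ → 0
  remainder 0.

S(k_3,k_6): lcm = uv². S = -⅔u² - ⅙u + ½.
  leading term u²: subtract (4/3)·k_4 from -⅔u² - ⅙u + ½ → 0
  remainder 0.

S(k_4,k_6): leading monomials are coprime, so the S-polynomial reduces to 0 (Buchberger's first criterion).
S(k_5,k_6): lcm = uv². S = -⅔u² - ¾v² - ⅔u.
  leading term u²: subtract (4/3)·k_4 from -⅔u² - ¾v² - ⅔u → -¾v² - ½u - ½
  leading term v²: subtract (-1)·k_6 from -¾v² - ½u - ½ → 0
  remainder 0.

Every S-polynomial of the final basis reduces to 0, so we have a Gröbner basis.
Inter-reduce: drop elements whose leading term is divisible by another's, tail-reduce, and make monic.
Reduced Gröbner basis: {u² + ¼u - ¾, uv - ¾v, v² + ⅔u + ⅔}.

The two bases agree; hence the ideals are identical.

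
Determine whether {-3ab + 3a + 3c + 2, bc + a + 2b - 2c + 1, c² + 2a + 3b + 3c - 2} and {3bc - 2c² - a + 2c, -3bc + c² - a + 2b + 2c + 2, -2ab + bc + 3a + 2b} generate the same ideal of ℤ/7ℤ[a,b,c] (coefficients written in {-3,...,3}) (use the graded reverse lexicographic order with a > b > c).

No, the ideals differ.

Since reduced Gröbner bases are canonical representatives of ideals under a given ordering, it suffices to compute and compare them.
Buchberger on the first generating set:
f_1 = -3ab + 3a + 3c + 2, LT = ab.
f_2 = bc + a + 2b - 2c + 1, LT = bc.
f_3 = c² + 2a + 3b + 3c - 2, LT = c².

S(f_1,f_2): lcm = abc. S = -a² - 2ab + ac - c² - a - 3c.
  reduce S modulo (f_1, f_2, f_3):
  remainder -a² + ac - a + 3b - 2c - 1 ≠ 0; add g_4 = -a² + ac - a + 3b - 2c - 1 to the basis.

S(f_2,f_3): lcm = bc². S = -2ab - 3b² + ac - bc - 2c² + 2b + c.
  reduce S modulo (f_1, f_2, f_3, g_4):
  remainder -3b² + ac + 3a + 3b + 3c - 2 ≠ 0; add g_5 = -3b² + ac + 3a + 3b + 3c - 2 to the basis.

The other S-polynomials (S(f_1,f_3), S(f_1,g_4), S(f_2,g_4), S(f_3,g_4), S(f_1,g_5), S(f_2,g_5), S(f_3,g_5), S(g_4,g_5)) all reduce to 0 modulo the current basis, so we have a Gröbner basis.
Inter-reduce: drop elements whose leading term is divisible by another's, tail-reduce, and make monic.
Reduced Gröbner basis: {a² - ac + a - 3b + 2c + 1, ab - a - c - 3, b² + 2ac - a - b - c + 3, bc + a + 2b - 2c + 1, c² + 2a + 3b + 3c - 2}.

Buchberger on the second generating set:
h_1 = 3bc - 2c² - a + 2c, LT = bc.
h_2 = -3bc + c² - a + 2b + 2c + 2, LT = bc.
h_3 = -2ab + bc + 3a + 2b, LT = ab.

S(h_1,h_2): lcm = bc. S = 2c² - 3a + 3b - c + 3.
  reduce S modulo (h_1, h_2, h_3):
  remainder 2c² - 3a + 3b - c + 3 ≠ 0; add k_4 = 2c² - 3a + 3b - c + 3 to the basis.

S(h_1,h_3): lcm = abc. S = -3ac² - 3bc² + 2a² + ac + bc.
  reduce S modulo (h_1, h_2, h_3, k_4):
  remainder a² - ac + 3a + 2b + 2c + 1 ≠ 0; add k_5 = a² - ac + 3a + 2b + 2c + 1 to the basis.

S(h_1,k_4): lcm = bc². S = -3c³ - 2ab + 2b² + 2ac - 3bc + 3c² + 2b.
  reduce S modulo (h_1, h_2, h_3, k_4, k_5):
  remainder 2b² + ac - 3a - b + c - 1 ≠ 0; add k_6 = 2b² + ac - 3a - b + c - 1 to the basis.

The other S-polynomials (S(h_2,h_3), S(h_2,k_4), S(h_3,k_4), S(h_1,k_5), S(h_2,k_5), S(h_3,k_5), S(k_4,k_5), S(h_1,k_6), S(h_2,k_6), S(h_3,k_6), S(k_4,k_6), S(k_5,k_6)) all reduce to 0 modulo the current basis, so we have a Gröbner basis.
Inter-reduce: drop elements whose leading term is divisible by another's, tail-reduce, and make monic.
Reduced Gröbner basis: {a² - ac + 3a + 2b + 2c + 1, ab - a + 3b - c - 3, b² - 3ac + 2a + 3b - 3c + 3, bc + a + b - 2c + 1, c² + 2a - 2b + 3c - 2}.

These differ, so the ideals are not equal.
The choice of monomial ordering does not affect the verdict — as long as both bases are computed under the same ordering, their equality decides ideal equality.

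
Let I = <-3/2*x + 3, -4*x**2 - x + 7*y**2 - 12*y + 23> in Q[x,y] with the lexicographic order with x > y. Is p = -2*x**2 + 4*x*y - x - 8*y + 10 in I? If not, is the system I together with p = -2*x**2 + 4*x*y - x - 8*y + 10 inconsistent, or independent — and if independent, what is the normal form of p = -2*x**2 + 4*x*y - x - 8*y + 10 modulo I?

-2*x**2 + 4*x*y - x - 8*y + 10 lies in I (it reduces to 0).

First compute the reduced Gröbner basis of I by Buchberger's algorithm.
f_1 = -3/2*x + 3, LT = x.
f_2 = -4*x**2 - x + 7*y**2 - 12*y + 23, LT = x**2.

S(f_1,f_2): lcm = x**2. S = -9/4*x + 7/4*y**2 - 3*y + 23/4.
  leading term x: subtract (3/2)·f_1 from -9/4*x + 7/4*y**2 - 3*y + 23/4 → 7/4*y**2 - 3*y + 5/4
  leading term y**2: no divisor's leading term divides it; move 7/4*y**2 to the remainder.
  leading term y: no divisor's leading term divides it; move -3*y to the remainder.
  leading term 1: no divisor's leading term divides it; move 5/4 to the remainder.
  remainder 7/4*y**2 - 3*y + 5/4 ≠ 0; add h_3 = 7/4*y**2 - 3*y + 5/4 to the basis.

S(f_1,h_3): leading monomials are coprime, so the S-polynomial reduces to 0 (Buchberger's first criterion).
S(f_2,h_3): leading monomials are coprime, so the S-polynomial reduces to 0 (Buchberger's first criterion).
Every S-polynomial of the final basis reduces to 0, so we have a Gröbner basis.
Inter-reduce: drop elements whose leading term is divisible by another's, tail-reduce, and make monic.
Reduced Gröbner basis: {x - 2, y**2 - 12/7*y + 5/7}.
Label its elements g_1 = x - 2, g_2 = y**2 - 12/7*y + 5/7.

Reduce p = -2*x**2 + 4*x*y - x - 8*y + 10 modulo G:
  leading term x**2: subtract (-2*x)·g_1 from -2*x**2 + 4*x*y - x - 8*y + 10 → 4*x*y - 5*x - 8*y + 10
  leading term x*y: subtract (4*y)·g_1 from 4*x*y - 5*x - 8*y + 10 → -5*x + 10
  leading term x: subtract (-5)·g_1 from -5*x + 10 → 0
  normal form = 0.
Since the normal form is 0, p ∈ I.

Ideal membership is decidable via reduction modulo a Gröbner basis.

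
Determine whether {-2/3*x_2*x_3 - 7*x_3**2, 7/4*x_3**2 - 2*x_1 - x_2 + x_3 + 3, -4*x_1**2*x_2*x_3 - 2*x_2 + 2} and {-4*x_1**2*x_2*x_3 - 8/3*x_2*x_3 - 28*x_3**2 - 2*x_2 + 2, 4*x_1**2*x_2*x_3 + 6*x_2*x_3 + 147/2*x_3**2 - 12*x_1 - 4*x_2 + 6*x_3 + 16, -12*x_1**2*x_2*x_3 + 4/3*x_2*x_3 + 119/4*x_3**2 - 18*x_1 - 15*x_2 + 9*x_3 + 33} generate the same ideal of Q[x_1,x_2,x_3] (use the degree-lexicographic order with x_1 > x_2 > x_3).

Equality of ideals is decidable: compute both reduced Gröbner bases (unique for the ordering) and check whether they agree.
Buchberger on the first generating set:
f_1 = -2/3*x_2*x_3 - 7*x_3**2, LT = x_2*x_3.
f_2 = 7/4*x_3**2 - 2*x_1 - x_2 + x_3 + 3, LT = x_3**2.
f_3 = -4*x_1**2*x_2*x_3 - 2*x_2 + 2, LT = x_1**2*x_2*x_3.

S(f_1,f_2): lcm = x_2*x_3**2. S = 21/2*x_3**3 + 8/7*x_1*x_2 + 4/7*x_2**2 - 4/7*x_2*x_3 - 12/7*x_2.
  reduce S modulo (f_1, f_2, f_3):
  remainder 8/7*x_1*x_2 + 12*x_1*x_3 + 4/7*x_2**2 - 72*x_1 - 264/7*x_2 + 18*x_3 + 108 ≠ 0; add g_4 = 8/7*x_1*x_2 + 12*x_1*x_3 + 4/7*x_2**2 - 72*x_1 - 264/7*x_2 + 18*x_3 + 108 to the basis.

S(f_1,f_3): lcm = x_1**2*x_2*x_3. S = 21/2*x_1**2*x_3**2 - 1/2*x_2 + 1/2.
  reduce S modulo (f_1, f_2, f_3, g_4):
  remainder 12*x_1**3 - 69*x_1**2*x_3 + 3/2*x_2**3 - 18*x_1**2 + 3969/2*x_1*x_3 - 9*x_2**2 - 11907*x_1 - 11881/2*x_2 + 6237/2*x_3 + 17861 ≠ 0; add g_5 = 12*x_1**3 - 69*x_1**2*x_3 + 3/2*x_2**3 - 18*x_1**2 + 3969/2*x_1*x_3 - 9*x_2**2 - 11907*x_1 - 11881/2*x_2 + 6237/2*x_3 + 17861 to the basis.

S(f_3,g_5): lcm = x_1**3*x_2*x_3. S = 23/4*x_1**2*x_2*x_3**2 - 1/8*x_2**4*x_3 + 3/2*x_1**2*x_2*x_3 - 1323/8*x_1*x_2*x_3**2 + 3/4*x_2**3*x_3 + 3969/4*x_1*x_2*x_3 + 11881/24*x_2**2*x_3 - 2079/8*x_2*x_3**2 + 1/2*x_1*x_2 - 17861/12*x_2*x_3 - 1/2*x_1.
  reduce S modulo (f_1, f_2, f_3, g_4, g_5):
  remainder -1/4*x_2**2 + 63/2*x_1 + 16*x_2 - 105/8*x_3 - 189/4 ≠ 0; add g_6 = -1/4*x_2**2 + 63/2*x_1 + 16*x_2 - 105/8*x_3 - 189/4 to the basis.

The other S-polynomials (S(f_2,f_3), S(f_1,g_4), S(f_2,g_4), S(f_3,g_4), S(f_1,g_5), S(f_2,g_5), S(g_4,g_5), S(f_1,g_6), S(f_2,g_6), S(f_3,g_6), S(g_4,g_6), S(g_5,g_6)) all reduce to 0 modulo the current basis, so we have a Gröbner basis.
Inter-reduce: drop elements whose leading term is divisible by another's, tail-reduce, and make monic.
Reduced Gröbner basis: {x_1**3 - 23/4*x_1**2*x_3 - 3/2*x_1**2 + 11/24*x_2 + 21/4*x_3 + 1/24, x_1*x_2 + 21/2*x_1*x_3 - x_2 - 21/2*x_3, x_2**2 - 126*x_1 - 64*x_2 + 105/2*x_3 + 189, x_2*x_3 + 12*x_1 + 6*x_2 - 6*x_3 - 18, x_3**2 - 8/7*x_1 - 4/7*x_2 + 4/7*x_3 + 12/7}.

Buchberger on the second generating set:
h_1 = -4*x_1**2*x_2*x_3 - 8/3*x_2*x_3 - 28*x_3**2 - 2*x_2 + 2, LT = x_1**2*x_2*x_3.
h_2 = 4*x_1**2*x_2*x_3 + 6*x_2*x_3 + 147/2*x_3**2 - 12*x_1 - 4*x_2 + 6*x_3 + 16, LT = x_1**2*x_2*x_3.
h_3 = -12*x_1**2*x_2*x_3 + 4/3*x_2*x_3 + 119/4*x_3**2 - 18*x_1 - 15*x_2 + 9*x_3 + 33, LT = x_1**2*x_2*x_3.

S(h_1,h_2): lcm = x_1**2*x_2*x_3. S = -5/6*x_2*x_3 - 91/8*x_3**2 + 3*x_1 + 3/2*x_2 - 3/2*x_3 - 9/2.
  reduce S modulo (h_1, h_2, h_3):
  remainder -5/6*x_2*x_3 - 91/8*x_3**2 + 3*x_1 + 3/2*x_2 - 3/2*x_3 - 9/2 ≠ 0; add k_4 = -5/6*x_2*x_3 - 91/8*x_3**2 + 3*x_1 + 3/2*x_2 - 3/2*x_3 - 9/2 to the basis.

S(h_1,h_3): lcm = x_1**2*x_2*x_3. S = 7/9*x_2*x_3 + 455/48*x_3**2 - 3/2*x_1 - 3/4*x_2 + 3/4*x_3 + 9/4.
  reduce S modulo (h_1, h_2, h_3, k_4):
  remainder -91/80*x_3**2 + 13/10*x_1 + 13/20*x_2 - 13/20*x_3 - 39/20 ≠ 0; add k_5 = -91/80*x_3**2 + 13/10*x_1 + 13/20*x_2 - 13/20*x_3 - 39/20 to the basis.

S(h_1,k_4): lcm = x_1**2*x_2*x_3. S = -273/20*x_1**2*x_3**2 + 18/5*x_1**3 + 9/5*x_1**2*x_2 - 9/5*x_1**2*x_3 - 27/5*x_1**2 + 2/3*x_2*x_3 + 7*x_3**2 + 1/2*x_2 - 1/2.
  reduce S modulo (h_1, h_2, h_3, k_4, k_5):
  remainder -12*x_1**3 - 6*x_1**2*x_2 + 6*x_1**2*x_3 + 18*x_1**2 + 1/2*x_2 - 1/2 ≠ 0; add k_6 = -12*x_1**3 - 6*x_1**2*x_2 + 6*x_1**2*x_3 + 18*x_1**2 + 1/2*x_2 - 1/2 to the basis.

S(h_1,k_5): lcm = x_1**2*x_2*x_3**2. S = 8/7*x_1**3*x_2 + 4/7*x_1**2*x_2**2 - 4/7*x_1**2*x_2*x_3 - 12/7*x_1**2*x_2 + 2/3*x_2*x_3**2 + 7*x_3**3 + 1/2*x_2*x_3 - 1/2*x_3.
  reduce S modulo (h_1, h_2, h_3, k_4, k_5, k_6):
  remainder 1/21*x_2**2 - 6*x_1 - 64/21*x_2 + 5/2*x_3 + 9 ≠ 0; add k_7 = 1/21*x_2**2 - 6*x_1 - 64/21*x_2 + 5/2*x_3 + 9 to the basis.

S(k_4,k_5): lcm = x_2*x_3**2. S = 273/20*x_3**3 + 8/7*x_1*x_2 - 18/5*x_1*x_3 + 4/7*x_2**2 - 83/35*x_2*x_3 + 9/5*x_3**2 - 12/7*x_2 + 27/5*x_3.
  reduce S modulo (h_1, h_2, h_3, k_4, k_5, k_6, k_7):
  remainder 8/7*x_1*x_2 + 12*x_1*x_3 - 8/7*x_2 - 12*x_3 ≠ 0; add k_8 = 8/7*x_1*x_2 + 12*x_1*x_3 - 8/7*x_2 - 12*x_3 to the basis.

The other S-polynomials (S(h_2,h_3), S(h_2,k_4), S(h_3,k_4), S(h_2,k_5), S(h_3,k_5), S(h_1,k_6), S(h_2,k_6), S(h_3,k_6), S(k_4,k_6), S(k_5,k_6), S(h_1,k_7), S(h_2,k_7), S(h_3,k_7), S(k_4,k_7), S(k_5,k_7), S(k_6,k_7), S(h_1,k_8), S(h_2,k_8), S(h_3,k_8), S(k_4,k_8), S(k_5,k_8), S(k_6,k_8), S(k_7,k_8)) all reduce to 0 modulo the current basis, so we have a Gröbner basis.
Inter-reduce: drop elements whose leading term is divisible by another's, tail-reduce, and make monic.
Reduced Gröbner basis: {x_1**3 - 23/4*x_1**2*x_3 - 3/2*x_1**2 + 11/24*x_2 + 21/4*x_3 + 1/24, x_1*x_2 + 21/2*x_1*x_3 - x_2 - 21/2*x_3, x_2**2 - 126*x_1 - 64*x_2 + 105/2*x_3 + 189, x_2*x_3 + 12*x_1 + 6*x_2 - 6*x_3 - 18, x_3**2 - 8/7*x_1 - 4/7*x_2 + 4/7*x_3 + 12/7}.

Same reduced basis, so the two generating sets span the same ideal.

Yes, the ideals are equal.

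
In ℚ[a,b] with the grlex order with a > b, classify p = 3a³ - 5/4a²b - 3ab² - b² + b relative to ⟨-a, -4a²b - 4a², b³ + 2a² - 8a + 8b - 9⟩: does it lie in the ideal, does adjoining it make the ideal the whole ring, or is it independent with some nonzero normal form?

First compute the reduced Gröbner basis of I by Buchberger's algorithm.
f_1 = -a, LT = a.
f_2 = -4a²b - 4a², LT = a²b.
f_3 = b³ + 2a² - 8a + 8b - 9, LT = b³.

The S-polynomials (S(f_1,f_2), S(f_1,f_3), S(f_2,f_3)) all reduce to 0 modulo the current basis, so we have a Gröbner basis.
Inter-reduce: drop elements whose leading term is divisible by another's, tail-reduce, and make monic.
Reduced Gröbner basis: {b³ + 8b - 9, a}.
Label its elements g_1 = b³ + 8b - 9, g_2 = a.

Reduce p = 3a³ - 5/4a²b - 3ab² - b² + b modulo G:
  leading term a³: subtract (3a²)·g_2 from 3a³ - 5/4a²b - 3ab² - b² + b → -5/4a²b - 3ab² - b² + b
  leading term a²b: subtract (-5/4ab)·g_2 from -5/4a²b - 3ab² - b² + b → -3ab² - b² + b
  leading term ab²: subtract (-3b²)·g_2 from -3ab² - b² + b → -b² + b
  leading term b²: no divisor's leading term divides it; move -b² to the remainder.
  leading term b: no divisor's leading term divides it; move b to the remainder.
  normal form = -b² + b.
The normal form is nonzero, so p ∉ I. Since p minus its normal form lies in I, I + (p) = I + (r) where r = -b² + b; decide whether this ideal is the whole ring.
Run Buchberger on G together with r (pairs among the g_i already reduce to 0 since G is a Gröbner basis):
g_1 = b³ + 8b - 9, LT = b³.
g_2 = a, LT = a.
r = -b² + b, LT = b².

S(g_1,r): lcm = b³. S = b² + 8b - 9.
  reduce S modulo (g_1, g_2, r):
  remainder 9b - 9 ≠ 0; add m_4 = 9b - 9 to the basis.

The other S-polynomials (S(g_1,g_2), S(g_2,r), S(g_1,m_4), S(g_2,m_4), S(r,m_4)) all reduce to 0 modulo the current basis, so we have a Gröbner basis.
Inter-reduce: drop elements whose leading term is divisible by another's, tail-reduce, and make monic.
Reduced Gröbner basis: {a, b - 1}.
The reduced Gröbner basis of I + (p) is {a, b - 1} ≠ {1}, a proper ideal, so the enlarged system stays consistent: p is independent of I, with normal form -b² + b.

3a³ - 5/4a²b - 3ab² - b² + b is independent of I; its normal form modulo I is -b² + b.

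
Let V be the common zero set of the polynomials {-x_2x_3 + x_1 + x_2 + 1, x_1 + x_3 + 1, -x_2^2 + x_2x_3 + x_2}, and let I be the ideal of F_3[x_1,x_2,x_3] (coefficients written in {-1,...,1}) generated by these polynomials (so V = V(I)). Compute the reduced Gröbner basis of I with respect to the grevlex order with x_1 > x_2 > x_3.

G = {x_2^2 + x_2 + x_3, x_2x_3 - x_2 + x_3, x_3^2 - x_2 - x_3, x_1 + x_3 + 1}

The reduced Gröbner basis is the canonical form of the ideal for this ordering.

f_1 = -x_2x_3 + x_1 + x_2 + 1, LT = x_2x_3.
f_2 = x_1 + x_3 + 1, LT = x_1.
f_3 = -x_2^2 + x_2x_3 + x_2, LT = x_2^2.

S(f_1,f_3): lcm = x_2^2x_3. S = x_2x_3^2 - x_1x_2 - x_2^2 + x_2x_3 - x_2.
  leading term x_2x_3^2: subtract (-x_3)·f_1 from x_2x_3^2 - x_1x_2 - x_2^2 + x_2x_3 - x_2 → -x_1x_2 - x_2^2 + x_1x_3 - x_2x_3 - x_2 + x_3
  leading term x_1x_2: subtract (-x_2)·f_2 from -x_1x_2 - x_2^2 + x_1x_3 - x_2x_3 - x_2 + x_3 → -x_2^2 + x_1x_3 + x_3
  leading term x_2^2: subtract (1)·f_3 from -x_2^2 + x_1x_3 + x_3 → x_1x_3 - x_2x_3 - x_2 + x_3
  leading term x_1x_3: subtract (x_3)·f_2 from x_1x_3 - x_2x_3 - x_2 + x_3 → -x_2x_3 - x_3^2 - x_2
  leading term x_2x_3: subtract (1)·f_1 from -x_2x_3 - x_3^2 - x_2 → -x_3^2 - x_1 + x_2 - 1
  leading term x_3^2: no divisor's leading term divides it; move -x_3^2 to the remainder.
  leading term x_1: subtract (-1)·f_2 from -x_1 + x_2 - 1 → x_2 + x_3
  leading term x_2: no divisor's leading term divides it; move x_2 to the remainder.
  leading term x_3: no divisor's leading term divides it; move x_3 to the remainder.
  remainder -x_3^2 + x_2 + x_3 ≠ 0; add g_4 = -x_3^2 + x_2 + x_3 to the basis.

The other S-polynomials (S(f_1,f_2), S(f_2,f_3), S(f_1,g_4), S(f_2,g_4), S(f_3,g_4)) all reduce to 0 modulo the current basis, so we have a Gröbner basis.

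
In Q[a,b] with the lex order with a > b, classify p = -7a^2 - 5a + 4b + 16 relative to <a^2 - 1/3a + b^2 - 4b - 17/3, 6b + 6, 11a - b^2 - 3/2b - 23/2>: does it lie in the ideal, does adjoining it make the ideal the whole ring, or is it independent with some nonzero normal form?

First compute the reduced Gröbner basis of I by Buchberger's algorithm.
f_1 = a^2 - 1/3a + b^2 - 4b - 17/3, LT = a^2.
f_2 = 6b + 6, LT = b.
f_3 = 11a - b^2 - 3/2b - 23/2, LT = a.

The S-polynomials (S(f_1,f_2), S(f_1,f_3), S(f_2,f_3)) all reduce to 0 modulo the current basis, so we have a Gröbner basis.
Inter-reduce: drop elements whose leading term is divisible by another's, tail-reduce, and make monic.
Reduced Gröbner basis: {a - 1, b + 1}.
Label its elements g_1 = a - 1, g_2 = b + 1.

Reduce p = -7a^2 - 5a + 4b + 16 modulo G:
  leading term a^2: subtract (-7a)·g_1 from -7a^2 - 5a + 4b + 16 → -12a + 4b + 16
  leading term a: subtract (-12)·g_1 from -12a + 4b + 16 → 4b + 4
  leading term b: subtract (4)·g_2 from 4b + 4 → 0
  normal form = 0.
Since the normal form is 0, p ∈ I.

-7a^2 - 5a + 4b + 16 lies in I (it reduces to 0).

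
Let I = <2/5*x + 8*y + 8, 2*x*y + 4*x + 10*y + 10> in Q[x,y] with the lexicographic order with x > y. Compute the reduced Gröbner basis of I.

G = {x + 20*y + 20, y**2 + 11/4*y + 7/4}

Buchberger's algorithm terminates because the ascending chain of leading-term ideals stabilizes.

f_1 = 2/5*x + 8*y + 8, LT = x.
f_2 = 2*x*y + 4*x + 10*y + 10, LT = x*y.

S(f_1,f_2): lcm = x*y. S = -2*x + 20*y**2 + 15*y - 5.
  reduce S modulo (f_1, f_2):
  remainder 20*y**2 + 55*y + 35 ≠ 0; add g_3 = 20*y**2 + 55*y + 35 to the basis.

The other S-polynomials (S(f_1,g_3), S(f_2,g_3)) all reduce to 0 modulo the current basis, so we have a Gröbner basis.
Inter-reduce: drop elements whose leading term is divisible by another's, tail-reduce, and make monic.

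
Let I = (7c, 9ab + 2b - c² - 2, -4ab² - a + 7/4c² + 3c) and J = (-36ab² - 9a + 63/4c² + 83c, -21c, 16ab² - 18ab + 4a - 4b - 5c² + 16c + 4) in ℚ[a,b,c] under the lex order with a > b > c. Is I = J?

Two ideals are equal iff their reduced Gröbner bases coincide (the reduced basis is unique for a fixed ordering).
Buchberger on the first generating set:
f_1 = 7c, LT = c.
f_2 = 9ab + 2b - c² - 2, LT = ab.
f_3 = -4ab² - a + 7/4c² + 3c, LT = ab².

S(f_2,f_3): lcm = ab². S = -¼a + 2/9b² - 1/9bc² - 2/9b + 7/16c² + ¾c.
  leading term a: no divisor's leading term divides it; move -¼a to the remainder.
  leading term b²: no divisor's leading term divides it; move 2/9b² to the remainder.
  leading term bc²: subtract (-1/63bc)·f_1 from -1/9bc² - 2/9b + 7/16c² + ¾c → -2/9b + 7/16c² + ¾c
  leading term b: no divisor's leading term divides it; move -2/9b to the remainder.
  leading term c²: subtract (1/16c)·f_1 from 7/16c² + ¾c → ¾c
  leading term c: subtract (3/28)·f_1 from ¾c → 0
  remainder -¼a + 2/9b² - 2/9b ≠ 0; add g_4 = -¼a + 2/9b² - 2/9b to the basis.

S(f_2,g_4): lcm = ab. S = 8/9b³ - 8/9b² + 2/9b - 1/9c² - 2/9.
  leading term b³: no divisor's leading term divides it; move 8/9b³ to the remainder.
  leading term b²: no divisor's leading term divides it; move -8/9b² to the remainder.
  leading term b: no divisor's leading term divides it; move 2/9b to the remainder.
  leading term c²: subtract (-1/63c)·f_1 from -1/9c² - 2/9 → -2/9
  leading term 1: no divisor's leading term divides it; move -2/9 to the remainder.
  remainder 8/9b³ - 8/9b² + 2/9b - 2/9 ≠ 0; add g_5 = 8/9b³ - 8/9b² + 2/9b - 2/9 to the basis.

The other S-polynomials (S(f_1,f_2), S(f_1,f_3), S(f_1,g_4), S(f_3,g_4), S(f_1,g_5), S(f_2,g_5), S(f_3,g_5), S(g_4,g_5)) all reduce to 0 modulo the current basis, so we have a Gröbner basis.
Inter-reduce: drop elements whose leading term is divisible by another's, tail-reduce, and make monic.
Reduced Gröbner basis: {a - 8/9b² + 8/9b, b³ - b² + ¼b - ¼, c}.

Buchberger on the second generating set:
h_1 = -36ab² - 9a + 63/4c² + 83c, LT = ab².
h_2 = -21c, LT = c.
h_3 = 16ab² - 18ab + 4a - 4b - 5c² + 16c + 4, LT = ab².

S(h_1,h_3): lcm = ab². S = 9/8ab + ¼b - ⅛c² - 119/36c - ¼.
  leading term ab: no divisor's leading term divides it; move 9/8ab to the remainder.
  leading term b: no divisor's leading term divides it; move ¼b to the remainder.
  leading term c²: subtract (1/168c)·h_2 from -⅛c² - 119/36c - ¼ → -119/36c - ¼
  leading term c: subtract (17/108)·h_2 from -119/36c - ¼ → -¼
  leading term 1: no divisor's leading term divides it; move -¼ to the remainder.
  remainder 9/8ab + ¼b - ¼ ≠ 0; add k_4 = 9/8ab + ¼b - ¼ to the basis.

S(h_1,k_4): lcm = ab². S = ¼a - 2/9b² + 2/9b - 7/16c² - 83/36c.
  leading term a: no divisor's leading term divides it; move ¼a to the remainder.
  leading term b²: no divisor's leading term divides it; move -2/9b² to the remainder.
  leading term b: no divisor's leading term divides it; move 2/9b to the remainder.
  leading term c²: subtract (1/48c)·h_2 from -7/16c² - 83/36c → -83/36c
  leading term c: subtract (83/756)·h_2 from -83/36c → 0
  remainder ¼a - 2/9b² + 2/9b ≠ 0; add k_5 = ¼a - 2/9b² + 2/9b to the basis.

S(h_1,k_5): lcm = ab². S = ¼a + 8/9b⁴ - 8/9b³ - 7/16c² - 83/36c.
  leading term a: subtract (1)·k_5 from ¼a + 8/9b⁴ - 8/9b³ - 7/16c² - 83/36c → 8/9b⁴ - 8/9b³ + 2/9b² - 2/9b - 7/16c² - 83/36c
  leading term b⁴: no divisor's leading term divides it; move 8/9b⁴ to the remainder.
  leading term b³: no divisor's leading term divides it; move -8/9b³ to the remainder.
  leading term b²: no divisor's leading term divides it; move 2/9b² to the remainder.
  leading term b: no divisor's leading term divides it; move -2/9b to the remainder.
  leading term c²: subtract (1/48c)·h_2 from -7/16c² - 83/36c → -83/36c
  leading term c: subtract (83/756)·h_2 from -83/36c → 0
  remainder 8/9b⁴ - 8/9b³ + 2/9b² - 2/9b ≠ 0; add k_6 = 8/9b⁴ - 8/9b³ + 2/9b² - 2/9b to the basis.

S(k_4,k_5): lcm = ab. S = 8/9b³ - 8/9b² + 2/9b - 2/9.
  leading term b³: no divisor's leading term divides it; move 8/9b³ to the remainder.
  leading term b²: no divisor's leading term divides it; move -8/9b² to the remainder.
  leading term b: no divisor's leading term divides it; move 2/9b to the remainder.
  leading term 1: no divisor's leading term divides it; move -2/9 to the remainder.
  remainder 8/9b³ - 8/9b² + 2/9b - 2/9 ≠ 0; add k_7 = 8/9b³ - 8/9b² + 2/9b - 2/9 to the basis.

The other S-polynomials (S(h_1,h_2), S(h_2,h_3), S(h_2,k_4), S(h_3,k_4), S(h_2,k_5), S(h_3,k_5), S(h_1,k_6), S(h_2,k_6), S(h_3,k_6), S(k_4,k_6), S(k_5,k_6), S(h_1,k_7), S(h_2,k_7), S(h_3,k_7), S(k_4,k_7), S(k_5,k_7), S(k_6,k_7)) all reduce to 0 modulo the current basis, so we have a Gröbner basis.
Inter-reduce: drop elements whose leading term is divisible by another's, tail-reduce, and make monic.
Reduced Gröbner basis: {a - 8/9b² + 8/9b, b³ - b² + ¼b - ¼, c}.

Same reduced basis, so the two generating sets span the same ideal.

Yes, the ideals are equal.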